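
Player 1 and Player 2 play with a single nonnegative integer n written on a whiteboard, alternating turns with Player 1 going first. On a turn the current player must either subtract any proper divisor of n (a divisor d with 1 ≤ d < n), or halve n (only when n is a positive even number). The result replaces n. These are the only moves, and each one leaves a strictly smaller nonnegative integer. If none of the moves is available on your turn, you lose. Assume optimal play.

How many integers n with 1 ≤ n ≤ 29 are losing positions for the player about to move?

Compute win/loss labels from the base case upward. A position with no move is L. Any other position is W if it can reach an L in one move, else L.
n=0: no move → L
n=1: no move → L
n=2: reaches L-position 1 → W
n=3: only reaches 2(W), which is W → L
n=4: reaches L-position 3 → W
n=5: only reaches 4(W), which is W → L
n=6: reaches L-position 3 → W
n=7: only reaches 6(W), which is W → L
n=8: reaches L-position 7 → W
n=9: only reaches 6(W), 8(W), all W → L
n=10: reaches L-position 5 → W
n=11: only reaches 10(W), which is W → L
n=12: reaches L-position 9 → W
n=13: only reaches 12(W), which is W → L
n=14: reaches L-position 7 → W
n=15: only reaches 10(W), 12(W), 14(W), all W → L
n=16: reaches L-position 15 → W
n=17: only reaches 16(W), which is W → L
n=18: reaches L-position 9 → W
n=19: only reaches 18(W), which is W → L
n=20: reaches L-position 15 → W
n=21: only reaches 14(W), 18(W), 20(W), all W → L
n=22: reaches L-position 11 → W
n=23: only reaches 22(W), which is W → L
n=24: reaches L-position 21 → W
n=25: only reaches 20(W), 24(W), all W → L
n=26: reaches L-position 13 → W
n=27: only reaches 18(W), 24(W), 26(W), all W → L
n=28: reaches L-position 21 → W
n=29: only reaches 28(W), which is W → L
L entries with 1 ≤ n ≤ 29 (n=0 is outside the asked range and is not counted): n = 1, 3, 5, 7, 9, 11, 13, 15, 17, 19, 21, 23, 25, 27, 29; that makes 15.

15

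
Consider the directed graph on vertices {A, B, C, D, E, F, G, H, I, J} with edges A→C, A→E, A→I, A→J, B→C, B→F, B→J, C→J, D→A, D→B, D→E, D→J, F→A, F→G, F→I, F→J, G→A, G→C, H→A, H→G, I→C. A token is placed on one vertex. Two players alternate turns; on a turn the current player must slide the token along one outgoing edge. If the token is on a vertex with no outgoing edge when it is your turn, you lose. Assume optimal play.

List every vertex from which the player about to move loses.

E, G, I, J

Classify positions by backward induction: terminal positions (no move available) are L. From any other position, the mover wins iff some move reaches an L.
Every edge goes from a vertex to one that appears earlier in the order E, J, C, I, A, G, F, H, B, D, so processing vertices in that order labels each vertex after all of its successors.
E: no outgoing edge → L
J: no outgoing edge → L
C: can move to J, which is L ⇒ W
I: the only move is to C(W), a W ⇒ L
A: can move to I, which is L ⇒ W
G: moves to A(W), C(W); every one is W ⇒ L
F: can move to G, which is L ⇒ W
H: can move to G, which is L ⇒ W
B: can move to J, which is L ⇒ W
D: can move to J, which is L ⇒ W
The losing starting vertices are exactly the entries labelled L in this table (4 of them).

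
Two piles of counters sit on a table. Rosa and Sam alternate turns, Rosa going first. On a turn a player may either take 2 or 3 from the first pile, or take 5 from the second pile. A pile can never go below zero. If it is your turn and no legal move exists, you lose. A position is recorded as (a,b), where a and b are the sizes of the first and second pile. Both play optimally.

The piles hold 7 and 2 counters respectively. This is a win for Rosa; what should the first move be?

Move to (5,2).

Work bottom-up. With no move the player to move loses. Otherwise the position is W if at least one move leads to an L position for the opponent, and L if every move leads to a W.
No move ever increases a pile, so every position that can arise here has a ≤ 7 and b ≤ 2; it is enough to label the cells with 0 ≤ a ≤ 7 and 0 ≤ b ≤ 2.
Every move lowers a or b (never raises either), so fill the grid row by row in increasing a, and left to right within a row: each cell's successors are then already labelled.
      b=0  b=1  b=2
a=0:    L    L    L
a=1:    L    L    L
a=2:    W    W    W
a=3:    W    W    W
a=4:    W    W    W
a=5:    L    L    L
a=6:    L    L    L
a=7:    W    W    W
Cells with no legal move (terminal, hence L): (0,0), (0,1), (0,2), (1,0), (1,1), (1,2).
The remaining L cells, each justified by listing all of its moves:
(5,0): only reaches (3,0)(W), (2,0)(W), all W → L
(5,1): only reaches (3,1)(W), (2,1)(W), all W → L
(5,2): only reaches (3,2)(W), (2,2)(W), all W → L
(6,0): only reaches (4,0)(W), (3,0)(W), all W → L
(6,1): only reaches (4,1)(W), (3,1)(W), all W → L
(6,2): only reaches (4,2)(W), (3,2)(W), all W → L
Every other cell has at least one move into one of the L cells above, so it is W.
From (7,2), the L positions reachable in one move are: (5,2).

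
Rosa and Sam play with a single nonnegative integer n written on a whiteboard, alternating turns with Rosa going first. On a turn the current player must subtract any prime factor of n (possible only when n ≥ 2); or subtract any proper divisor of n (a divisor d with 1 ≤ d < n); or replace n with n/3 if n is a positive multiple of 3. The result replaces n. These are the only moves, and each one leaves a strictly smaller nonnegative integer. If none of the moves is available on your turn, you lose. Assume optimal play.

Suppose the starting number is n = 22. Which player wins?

Work bottom-up. With no move the player to move loses. Otherwise the position is W if at least one move leads to an L position for the opponent, and L if every move leads to a W.
n=0: no move → L
n=1: no move → L
n=2: reaches L-position 0 → W
n=3: reaches L-position 0 → W
n=4: only reaches 2(W), 3(W), all W → L
n=5: reaches L-position 0 → W
n=6: reaches L-position 4 → W
n=7: reaches L-position 0 → W
n=8: reaches L-position 4 → W
n=9: only reaches 3(W), 6(W), 8(W), all W → L
n=10: reaches L-position 9 → W
n=11: reaches L-position 0 → W
n=12: reaches L-position 4 → W
n=13: reaches L-position 0 → W
n=14: only reaches 7(W), 12(W), 13(W), all W → L
n=15: reaches L-position 14 → W
n=16: reaches L-position 14 → W
n=17: reaches L-position 0 → W
n=18: reaches L-position 9 → W
n=19: reaches L-position 0 → W
n=20: only reaches 10(W), 15(W), 16(W), 18(W), 19(W), all W → L
n=21: reaches L-position 14 → W
n=22: reaches L-position 20 → W
From 22 Rosa can move to 20, reaching an L position.

Rosa wins.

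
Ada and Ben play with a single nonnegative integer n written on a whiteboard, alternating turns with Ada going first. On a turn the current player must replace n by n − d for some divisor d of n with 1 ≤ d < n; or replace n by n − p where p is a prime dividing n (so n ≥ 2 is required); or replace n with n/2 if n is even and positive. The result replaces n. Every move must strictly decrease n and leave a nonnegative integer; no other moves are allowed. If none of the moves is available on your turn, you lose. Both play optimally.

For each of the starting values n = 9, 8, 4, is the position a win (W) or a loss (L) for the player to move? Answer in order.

9: L, 8: W, 4: L

Compute win/loss labels from the base case upward. A position with no move is L. Any other position is W if it can reach an L in one move, else L.
n=0: no move → L
n=1: no move → L
n=2: →0(L), so W
n=3: →0(L), so W
n=4: →2(W), 3(W) — all W, so L
n=5: →0(L), so W
n=6: →4(L), so W
n=7: →0(L), so W
n=8: →4(L), so W
n=9: →6(W), 8(W) — all W, so L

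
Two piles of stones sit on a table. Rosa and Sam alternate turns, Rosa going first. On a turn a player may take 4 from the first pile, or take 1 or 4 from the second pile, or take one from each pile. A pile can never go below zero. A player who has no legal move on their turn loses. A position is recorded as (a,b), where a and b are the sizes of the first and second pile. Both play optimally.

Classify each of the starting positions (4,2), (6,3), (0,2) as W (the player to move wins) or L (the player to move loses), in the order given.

(4,2): W, (6,3): L, (0,2): L

Work bottom-up. With no move the player to move loses. Otherwise the position is W if at least one move leads to an L position for the opponent, and L if every move leads to a W.
No move ever increases a pile, so every position that can arise here has a ≤ 6 and b ≤ 3; it is enough to label the cells with 0 ≤ a ≤ 6 and 0 ≤ b ≤ 3.
Every move lowers a or b (never raises either), so fill the grid row by row in increasing a, and left to right within a row: each cell's successors are then already labelled.
      b=0  b=1  b=2  b=3
a=0:    L    W    L    W
a=1:    L    W    L    W
a=2:    L    W    L    W
a=3:    L    W    L    W
a=4:    W    W    W    W
a=5:    W    L    W    L
a=6:    W    L    W    L
Cells with no legal move (terminal, hence L): (0,0), (1,0), (2,0), (3,0).
The remaining L cells, each justified by listing all of its moves:
(0,2): →(0,1)(W) only, which is W, so L
(1,2): →(1,1)(W), (0,1)(W) — all W, so L
(2,2): →(2,1)(W), (1,1)(W) — all W, so L
(3,2): →(3,1)(W), (2,1)(W) — all W, so L
(5,1): →(1,1)(W), (5,0)(W), (4,0)(W) — all W, so L
(5,3): →(1,3)(W), (5,2)(W), (4,2)(W) — all W, so L
(6,1): →(2,1)(W), (6,0)(W), (5,0)(W) — all W, so L
(6,3): →(2,3)(W), (6,2)(W), (5,2)(W) — all W, so L
Every other cell has at least one move into one of the L cells above, so it is W.
(4,2): the move to (0,2) reaches an L cell, so W
(6,3): one of the L cells justified above, so L
(0,2): one of the L cells justified above, so L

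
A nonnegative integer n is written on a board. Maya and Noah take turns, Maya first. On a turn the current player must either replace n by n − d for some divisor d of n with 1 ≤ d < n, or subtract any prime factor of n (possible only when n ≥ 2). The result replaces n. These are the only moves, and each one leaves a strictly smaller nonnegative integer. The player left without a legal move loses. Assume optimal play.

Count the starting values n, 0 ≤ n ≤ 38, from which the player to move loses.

10

Work bottom-up. With no move the player to move loses. Otherwise the position is W if at least one move leads to an L position for the opponent, and L if every move leads to a W.
n=0: no move → L
n=1: no move → L
n=2: can move to 0, which is L ⇒ W
n=3: can move to 0, which is L ⇒ W
n=4: moves to 2(W), 3(W); every one is W ⇒ L
n=5: can move to 0, which is L ⇒ W
n=6: can move to 4, which is L ⇒ W
n=7: can move to 0, which is L ⇒ W
n=8: can move to 4, which is L ⇒ W
n=9: moves to 6(W), 8(W); every one is W ⇒ L
n=10: can move to 9, which is L ⇒ W
n=11: can move to 0, which is L ⇒ W
n=12: can move to 9, which is L ⇒ W
n=13: can move to 0, which is L ⇒ W
n=14: moves to 7(W), 12(W), 13(W); every one is W ⇒ L
n=15: can move to 14, which is L ⇒ W
n=16: can move to 14, which is L ⇒ W
n=17: can move to 0, which is L ⇒ W
n=18: can move to 9, which is L ⇒ W
n=19: can move to 0, which is L ⇒ W
n=20: moves to 10(W), 15(W), 16(W), 18(W), 19(W); every one is W ⇒ L
n=21: can move to 14, which is L ⇒ W
n=22: can move to 20, which is L ⇒ W
n=23: can move to 0, which is L ⇒ W
n=24: can move to 20, which is L ⇒ W
n=25: can move to 20, which is L ⇒ W
n=26: moves to 13(W), 24(W), 25(W); every one is W ⇒ L
n=27: can move to 26, which is L ⇒ W
n=28: can move to 14, which is L ⇒ W
n=29: can move to 0, which is L ⇒ W
n=30: can move to 20, which is L ⇒ W
n=31: can move to 0, which is L ⇒ W
n=32: moves to 16(W), 24(W), 28(W), 30(W), 31(W); every one is W ⇒ L
n=33: can move to 32, which is L ⇒ W
n=34: can move to 32, which is L ⇒ W
n=35: moves to 28(W), 30(W), 34(W); every one is W ⇒ L
n=36: can move to 32, which is L ⇒ W
n=37: can move to 0, which is L ⇒ W
n=38: moves to 19(W), 36(W), 37(W); every one is W ⇒ L
L entries with 0 ≤ n ≤ 38: n = 0, 1, 4, 9, 14, 20, 26, 32, 35, 38; that makes 10.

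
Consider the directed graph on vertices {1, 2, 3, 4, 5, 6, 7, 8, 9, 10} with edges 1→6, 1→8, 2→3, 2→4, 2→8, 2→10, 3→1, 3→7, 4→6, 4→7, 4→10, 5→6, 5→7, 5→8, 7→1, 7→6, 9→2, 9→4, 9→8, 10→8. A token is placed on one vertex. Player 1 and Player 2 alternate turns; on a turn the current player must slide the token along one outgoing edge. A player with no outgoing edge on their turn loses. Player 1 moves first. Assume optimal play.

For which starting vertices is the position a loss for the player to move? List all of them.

Label each position W (a win for the player to move) or L (a loss). A position with no legal move is L; any other position is W exactly when some move reaches an L, and L when every move reaches a W.
Every edge goes from a vertex to one that appears earlier in the order 8, 6, 1, 7, 10, 3, 4, 2, 9, 5, so processing vertices in that order labels each vertex after all of its successors.
8: no outgoing edge → L
6: no outgoing edge → L
1: can move to 6, which is L ⇒ W
7: can move to 6, which is L ⇒ W
10: can move to 8, which is L ⇒ W
3: moves to 7(W), 1(W); every one is W ⇒ L
4: can move to 6, which is L ⇒ W
2: can move to 3, which is L ⇒ W
9: can move to 8, which is L ⇒ W
5: can move to 6, which is L ⇒ W
Reading off the rows marked L gives the requested list; there are 3 such vertices.

3, 6, 8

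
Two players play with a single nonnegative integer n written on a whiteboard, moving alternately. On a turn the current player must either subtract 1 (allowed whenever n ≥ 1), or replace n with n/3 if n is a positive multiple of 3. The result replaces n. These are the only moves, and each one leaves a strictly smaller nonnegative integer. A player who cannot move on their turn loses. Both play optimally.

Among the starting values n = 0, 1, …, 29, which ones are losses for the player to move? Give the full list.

Label each position W (a win for the player to move) or L (a loss). A position with no legal move is L; any other position is W exactly when some move reaches an L, and L when every move reaches a W.
n=0: no move → L
n=1: W (go to 0, an L position)
n=2: L (sole option 1(W) is W)
n=3: W (go to 2, an L position)
n=4: L (sole option 3(W) is W)
n=5: W (go to 4, an L position)
n=6: W (go to 2, an L position)
n=7: L (sole option 6(W) is W)
n=8: W (go to 7, an L position)
n=9: L (options 3(W), 8(W) are all W)
n=10: W (go to 9, an L position)
n=11: L (sole option 10(W) is W)
n=12: W (go to 4, an L position)
n=13: L (sole option 12(W) is W)
n=14: W (go to 13, an L position)
n=15: L (options 5(W), 14(W) are all W)
n=16: W (go to 15, an L position)
n=17: L (sole option 16(W) is W)
n=18: W (go to 17, an L position)
n=19: L (sole option 18(W) is W)
n=20: W (go to 19, an L position)
n=21: W (go to 7, an L position)
n=22: L (sole option 21(W) is W)
n=23: W (go to 22, an L position)
n=24: L (options 8(W), 23(W) are all W)
n=25: W (go to 24, an L position)
n=26: L (sole option 25(W) is W)
n=27: W (go to 9, an L position)
n=28: L (sole option 27(W) is W)
n=29: W (go to 28, an L position)
The losing starting values of n are exactly the entries labelled L in this table (14 of them).

0, 2, 4, 7, 9, 11, 13, 15, 17, 19, 22, 24, 26, 28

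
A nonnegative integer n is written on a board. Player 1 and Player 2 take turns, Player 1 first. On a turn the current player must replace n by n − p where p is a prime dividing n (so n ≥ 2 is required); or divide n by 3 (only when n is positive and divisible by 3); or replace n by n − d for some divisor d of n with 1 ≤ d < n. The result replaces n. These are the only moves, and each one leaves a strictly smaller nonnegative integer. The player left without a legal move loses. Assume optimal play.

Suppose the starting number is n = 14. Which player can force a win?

Player 2 wins.

Work bottom-up. With no move the player to move loses. Otherwise the position is W if at least one move leads to an L position for the opponent, and L if every move leads to a W.
n=0: no move → L
n=1: no move → L
n=2: can move to 0, which is L ⇒ W
n=3: can move to 0, which is L ⇒ W
n=4: moves to 2(W), 3(W); every one is W ⇒ L
n=5: can move to 0, which is L ⇒ W
n=6: can move to 4, which is L ⇒ W
n=7: can move to 0, which is L ⇒ W
n=8: can move to 4, which is L ⇒ W
n=9: moves to 3(W), 6(W), 8(W); every one is W ⇒ L
n=10: can move to 9, which is L ⇒ W
n=11: can move to 0, which is L ⇒ W
n=12: can move to 4, which is L ⇒ W
n=13: can move to 0, which is L ⇒ W
n=14: moves to 7(W), 12(W), 13(W); every one is W ⇒ L
The starting position 14 is L: whatever Player 1 does, the opponent receives a W position.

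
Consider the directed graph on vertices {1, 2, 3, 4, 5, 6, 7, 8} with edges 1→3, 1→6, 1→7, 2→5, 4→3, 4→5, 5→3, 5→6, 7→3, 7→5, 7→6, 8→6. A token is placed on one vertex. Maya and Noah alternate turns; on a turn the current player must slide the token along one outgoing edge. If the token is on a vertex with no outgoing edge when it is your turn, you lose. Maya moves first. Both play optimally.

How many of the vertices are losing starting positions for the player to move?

Label each position W (a win for the player to move) or L (a loss). A position with no legal move is L; any other position is W exactly when some move reaches an L, and L when every move reaches a W.
Every edge goes from a vertex to one that appears earlier in the order 6, 3, 5, 7, 2, 8, 1, 4, so processing vertices in that order labels each vertex after all of its successors.
6: no outgoing edge → L
3: no outgoing edge → L
5: can move to 3, which is L ⇒ W
7: can move to 3, which is L ⇒ W
2: the only move is to 5(W), a W ⇒ L
8: can move to 6, which is L ⇒ W
1: can move to 3, which is L ⇒ W
4: can move to 3, which is L ⇒ W
The L vertices are 2, 3, 6; that is 3 in all.

3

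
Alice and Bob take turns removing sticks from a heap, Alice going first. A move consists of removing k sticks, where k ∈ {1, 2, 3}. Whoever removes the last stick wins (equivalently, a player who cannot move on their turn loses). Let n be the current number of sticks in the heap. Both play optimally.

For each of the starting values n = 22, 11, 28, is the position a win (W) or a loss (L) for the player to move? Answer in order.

Build the W/L table. Terminal = L. A non-terminal position is W if it has a move to some L; otherwise it is L.
n=0: no move → L
n=1: W (go to 0, an L position)
n=2: W (go to 0, an L position)
n=3: W (go to 0, an L position)
n=4: L (options 3(W), 2(W), 1(W) are all W)
n=5: W (go to 4, an L position)
n=6: W (go to 4, an L position)
n=7: W (go to 4, an L position)
n=8: L (options 7(W), 6(W), 5(W) are all W)
n=9: W (go to 8, an L position)
n=10: W (go to 8, an L position)
n=11: W (go to 8, an L position)
n=12: L (options 11(W), 10(W), 9(W) are all W)
n=13: W (go to 12, an L position)
n=14: W (go to 12, an L position)
n=15: W (go to 12, an L position)
n=16: L (options 15(W), 14(W), 13(W) are all W)
n=17: W (go to 16, an L position)
n=18: W (go to 16, an L position)
n=19: W (go to 16, an L position)
n=20: L (options 19(W), 18(W), 17(W) are all W)
n=21: W (go to 20, an L position)
n=22: W (go to 20, an L position)
n=23: W (go to 20, an L position)
n=24: L (options 23(W), 22(W), 21(W) are all W)
n=25: W (go to 24, an L position)
n=26: W (go to 24, an L position)
n=27: W (go to 24, an L position)
n=28: L (options 27(W), 26(W), 25(W) are all W)

22: W, 11: W, 28: L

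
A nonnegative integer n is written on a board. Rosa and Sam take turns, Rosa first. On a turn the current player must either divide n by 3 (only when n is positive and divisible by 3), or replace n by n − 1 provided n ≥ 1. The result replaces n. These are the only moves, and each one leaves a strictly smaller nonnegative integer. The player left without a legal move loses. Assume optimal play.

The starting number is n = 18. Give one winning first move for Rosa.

Move to 17.

Classify positions by backward induction: terminal positions (no move available) are L. From any other position, the mover wins iff some move reaches an L.
n=0: no move → L
n=1: →0(L), so W
n=2: →1(W) only, which is W, so L
n=3: →2(L), so W
n=4: →3(W) only, which is W, so L
n=5: →4(L), so W
n=6: →2(L), so W
n=7: →6(W) only, which is W, so L
n=8: →7(L), so W
n=9: →3(W), 8(W) — all W, so L
n=10: →9(L), so W
n=11: →10(W) only, which is W, so L
n=12: →4(L), so W
n=13: →12(W) only, which is W, so L
n=14: →13(L), so W
n=15: →5(W), 14(W) — all W, so L
n=16: →15(L), so W
n=17: →16(W) only, which is W, so L
n=18: →17(L), so W
From 18, the L positions reachable in one move are: 17.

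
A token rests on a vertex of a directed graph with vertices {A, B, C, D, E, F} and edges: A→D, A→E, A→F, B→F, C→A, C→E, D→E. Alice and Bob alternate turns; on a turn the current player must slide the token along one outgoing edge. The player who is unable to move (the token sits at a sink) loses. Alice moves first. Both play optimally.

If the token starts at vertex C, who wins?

Alice wins.

Compute win/loss labels from the base case upward. A position with no move is L. Any other position is W if it can reach an L in one move, else L.
Every edge goes from a vertex to one that appears earlier in the order F, E, B, D, A, C, so processing vertices in that order labels each vertex after all of its successors.
F: no outgoing edge → L
E: no outgoing edge → L
B: reaches L-position F → W
D: reaches L-position E → W
A: reaches L-position E → W
C: reaches L-position E → W
From C Alice can move to E, reaching an L position.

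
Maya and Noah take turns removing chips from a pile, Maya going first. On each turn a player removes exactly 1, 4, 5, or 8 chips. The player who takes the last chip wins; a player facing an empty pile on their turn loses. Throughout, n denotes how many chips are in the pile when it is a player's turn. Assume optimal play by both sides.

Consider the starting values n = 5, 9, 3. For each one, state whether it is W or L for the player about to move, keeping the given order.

Positions with no move are L. A position that does have a move is losing for the player to move precisely when every available move leads to a winning position for the opponent. Fill in the labels:
n=0: no move → L
n=1: →0(L), so W
n=2: →1(W) only, which is W, so L
n=3: →2(L), so W
n=4: →0(L), so W
n=5: →0(L), so W
n=6: →2(L), so W
n=7: →2(L), so W
n=8: →0(L), so W
n=9: →8(W), 5(W), 4(W), 1(W) — all W, so L

5: W, 9: L, 3: W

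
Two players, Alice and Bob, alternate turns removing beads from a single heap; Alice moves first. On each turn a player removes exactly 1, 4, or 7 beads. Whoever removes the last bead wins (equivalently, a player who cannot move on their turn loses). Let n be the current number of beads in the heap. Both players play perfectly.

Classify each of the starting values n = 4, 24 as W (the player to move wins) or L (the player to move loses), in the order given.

Compute win/loss labels from the base case upward. A position with no move is L. Any other position is W if it can reach an L in one move, else L.
n=0: no move → L
n=1: →0(L), so W
n=2: →1(W) only, which is W, so L
n=3: →2(L), so W
n=4: →0(L), so W
n=5: →4(W), 1(W) — all W, so L
n=6: →5(L), so W
n=7: →0(L), so W
n=8: →7(W), 4(W), 1(W) — all W, so L
n=9: →8(L), so W
n=10: →9(W), 6(W), 3(W) — all W, so L
n=11: →10(L), so W
n=12: →8(L), so W
n=13: →12(W), 9(W), 6(W) — all W, so L
n=14: →13(L), so W
n=15: →8(L), so W
n=16: →15(W), 12(W), 9(W) — all W, so L
n=17: →16(L), so W
n=18: →17(W), 14(W), 11(W) — all W, so L
n=19: →18(L), so W
n=20: →16(L), so W
n=21: →20(W), 17(W), 14(W) — all W, so L
n=22: →21(L), so W
n=23: →16(L), so W
n=24: →23(W), 20(W), 17(W) — all W, so L

4: W, 24: L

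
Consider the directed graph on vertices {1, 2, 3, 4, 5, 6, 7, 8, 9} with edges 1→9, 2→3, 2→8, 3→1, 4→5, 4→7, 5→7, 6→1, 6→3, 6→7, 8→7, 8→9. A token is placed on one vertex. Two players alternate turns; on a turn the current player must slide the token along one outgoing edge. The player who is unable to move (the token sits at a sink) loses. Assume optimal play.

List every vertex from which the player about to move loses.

Label each position W (a win for the player to move) or L (a loss). A position with no legal move is L; any other position is W exactly when some move reaches an L, and L when every move reaches a W.
Every edge goes from a vertex to one that appears earlier in the order 7, 9, 1, 8, 3, 6, 5, 4, 2, so processing vertices in that order labels each vertex after all of its successors.
7: no outgoing edge → L
9: no outgoing edge → L
1: reaches L-position 9 → W
8: reaches L-position 9 → W
3: only reaches 1(W), which is W → L
6: reaches L-position 3 → W
5: reaches L-position 7 → W
4: reaches L-position 7 → W
2: reaches L-position 3 → W
Reading off the rows marked L gives the requested list; there are 3 such vertices.

3, 7, 9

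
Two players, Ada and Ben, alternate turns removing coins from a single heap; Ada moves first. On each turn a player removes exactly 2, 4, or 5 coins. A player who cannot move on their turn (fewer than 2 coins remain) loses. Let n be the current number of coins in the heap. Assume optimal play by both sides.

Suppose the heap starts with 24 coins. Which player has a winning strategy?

Ada wins.

Build the W/L table. Terminal = L. A non-terminal position is W if it has a move to some L; otherwise it is L.
n=0: no move → L
n=1: no move → L
n=2: can move to 0, which is L ⇒ W
n=3: can move to 1, which is L ⇒ W
n=4: can move to 0, which is L ⇒ W
n=5: can move to 1, which is L ⇒ W
n=6: can move to 1, which is L ⇒ W
n=7: moves to 5(W), 3(W), 2(W); every one is W ⇒ L
n=8: moves to 6(W), 4(W), 3(W); every one is W ⇒ L
n=9: can move to 7, which is L ⇒ W
n=10: can move to 8, which is L ⇒ W
n=11: can move to 7, which is L ⇒ W
n=12: can move to 8, which is L ⇒ W
n=13: can move to 8, which is L ⇒ W
n=14: moves to 12(W), 10(W), 9(W); every one is W ⇒ L
n=15: moves to 13(W), 11(W), 10(W); every one is W ⇒ L
n=16: can move to 14, which is L ⇒ W
n=17: can move to 15, which is L ⇒ W
n=18: can move to 14, which is L ⇒ W
n=19: can move to 15, which is L ⇒ W
n=20: can move to 15, which is L ⇒ W
n=21: moves to 19(W), 17(W), 16(W); every one is W ⇒ L
n=22: moves to 20(W), 18(W), 17(W); every one is W ⇒ L
n=23: can move to 21, which is L ⇒ W
n=24: can move to 22, which is L ⇒ W
The starting position 24 is W: Ada should remove 2, leaving 22, handing over an L position.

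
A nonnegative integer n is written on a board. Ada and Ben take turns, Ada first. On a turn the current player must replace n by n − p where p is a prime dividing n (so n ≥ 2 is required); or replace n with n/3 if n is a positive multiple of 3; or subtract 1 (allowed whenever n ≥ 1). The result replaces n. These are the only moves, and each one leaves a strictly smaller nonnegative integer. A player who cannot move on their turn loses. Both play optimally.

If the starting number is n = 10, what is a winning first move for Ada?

Build the W/L table. Terminal = L. A non-terminal position is W if it has a move to some L; otherwise it is L.
n=0: no move → L
n=1: →0(L), so W
n=2: →0(L), so W
n=3: →0(L), so W
n=4: →2(W), 3(W) — all W, so L
n=5: →0(L), so W
n=6: →4(L), so W
n=7: →0(L), so W
n=8: →6(W), 7(W) — all W, so L
n=9: →8(L), so W
n=10: →8(L), so W
From 10, the L positions reachable in one move are: 8.

Move to 8.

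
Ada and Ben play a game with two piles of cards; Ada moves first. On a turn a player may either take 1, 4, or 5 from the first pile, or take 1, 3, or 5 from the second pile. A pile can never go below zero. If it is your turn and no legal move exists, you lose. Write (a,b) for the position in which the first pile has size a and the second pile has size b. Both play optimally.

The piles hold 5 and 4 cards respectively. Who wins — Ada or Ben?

Ada wins.

Classify positions by backward induction: terminal positions (no move available) are L. From any other position, the mover wins iff some move reaches an L.
No move ever increases a pile, so every position that can arise here has a ≤ 5 and b ≤ 4; it is enough to label the cells with 0 ≤ a ≤ 5 and 0 ≤ b ≤ 4.
Every move lowers a or b (never raises either), so fill the grid row by row in increasing a, and left to right within a row: each cell's successors are then already labelled.
      b=0  b=1  b=2  b=3  b=4
a=0:    L    W    L    W    L
a=1:    W    L    W    L    W
a=2:    L    W    L    W    L
a=3:    W    L    W    L    W
a=4:    W    W    W    W    W
a=5:    W    W    W    W    W
Cells with no legal move (terminal, hence L): (0,0).
The remaining L cells, each justified by listing all of its moves:
(0,2): only reaches (0,1)(W), which is W → L
(0,4): only reaches (0,3)(W), (0,1)(W), all W → L
(1,1): only reaches (0,1)(W), (1,0)(W), all W → L
(1,3): only reaches (0,3)(W), (1,2)(W), (1,0)(W), all W → L
(2,0): only reaches (1,0)(W), which is W → L
(2,2): only reaches (1,2)(W), (2,1)(W), all W → L
(2,4): only reaches (1,4)(W), (2,3)(W), (2,1)(W), all W → L
(3,1): only reaches (2,1)(W), (3,0)(W), all W → L
(3,3): only reaches (2,3)(W), (3,2)(W), (3,0)(W), all W → L
Every other cell has at least one move into one of the L cells above, so it is W.
The starting position (5,4) is W: Ada should move to (0,4), handing over an L position.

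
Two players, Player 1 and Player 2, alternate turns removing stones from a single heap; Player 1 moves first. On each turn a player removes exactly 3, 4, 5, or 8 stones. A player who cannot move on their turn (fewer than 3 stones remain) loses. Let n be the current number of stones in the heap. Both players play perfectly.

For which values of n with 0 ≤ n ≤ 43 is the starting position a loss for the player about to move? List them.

0, 1, 2, 11, 12, 13, 22, 23, 24, 33, 34, 35

Classify positions by backward induction: terminal positions (no move available) are L. From any other position, the mover wins iff some move reaches an L.
n=0: no move → L
n=1: no move → L
n=2: no move → L
n=3: can move to 0, which is L ⇒ W
n=4: can move to 1, which is L ⇒ W
n=5: can move to 2, which is L ⇒ W
n=6: can move to 2, which is L ⇒ W
n=7: can move to 2, which is L ⇒ W
n=8: can move to 0, which is L ⇒ W
n=9: can move to 1, which is L ⇒ W
n=10: can move to 2, which is L ⇒ W
n=11: moves to 8(W), 7(W), 6(W), 3(W); every one is W ⇒ L
n=12: moves to 9(W), 8(W), 7(W), 4(W); every one is W ⇒ L
n=13: moves to 10(W), 9(W), 8(W), 5(W); every one is W ⇒ L
n=14: can move to 11, which is L ⇒ W
n=15: can move to 12, which is L ⇒ W
n=16: can move to 13, which is L ⇒ W
n=17: can move to 13, which is L ⇒ W
n=18: can move to 13, which is L ⇒ W
n=19: can move to 11, which is L ⇒ W
n=20: can move to 12, which is L ⇒ W
n=21: can move to 13, which is L ⇒ W
n=22: moves to 19(W), 18(W), 17(W), 14(W); every one is W ⇒ L
n=23: moves to 20(W), 19(W), 18(W), 15(W); every one is W ⇒ L
n=24: moves to 21(W), 20(W), 19(W), 16(W); every one is W ⇒ L
n=25: can move to 22, which is L ⇒ W
n=26: can move to 23, which is L ⇒ W
n=27: can move to 24, which is L ⇒ W
n=28: can move to 24, which is L ⇒ W
n=29: can move to 24, which is L ⇒ W
n=30: can move to 22, which is L ⇒ W
n=31: can move to 23, which is L ⇒ W
n=32: can move to 24, which is L ⇒ W
n=33: moves to 30(W), 29(W), 28(W), 25(W); every one is W ⇒ L
n=34: moves to 31(W), 30(W), 29(W), 26(W); every one is W ⇒ L
n=35: moves to 32(W), 31(W), 30(W), 27(W); every one is W ⇒ L
n=36: can move to 33, which is L ⇒ W
n=37: can move to 34, which is L ⇒ W
n=38: can move to 35, which is L ⇒ W
n=39: can move to 35, which is L ⇒ W
n=40: can move to 35, which is L ⇒ W
n=41: can move to 33, which is L ⇒ W
n=42: can move to 34, which is L ⇒ W
n=43: can move to 35, which is L ⇒ W
Reading off the rows marked L gives the requested list; there are 12 such values of n.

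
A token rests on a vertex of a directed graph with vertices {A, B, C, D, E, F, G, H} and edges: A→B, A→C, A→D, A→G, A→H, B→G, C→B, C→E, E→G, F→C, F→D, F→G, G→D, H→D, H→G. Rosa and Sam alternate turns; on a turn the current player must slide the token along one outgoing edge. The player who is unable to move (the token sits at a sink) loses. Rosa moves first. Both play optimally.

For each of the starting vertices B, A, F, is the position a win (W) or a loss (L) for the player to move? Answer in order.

Classify positions by backward induction: terminal positions (no move available) are L. From any other position, the mover wins iff some move reaches an L.
Every edge goes from a vertex to one that appears earlier in the order D, G, H, B, E, C, F, A, so processing vertices in that order labels each vertex after all of its successors.
D: no outgoing edge → L
G: can move to D, which is L ⇒ W
H: can move to D, which is L ⇒ W
B: the only move is to G(W), a W ⇒ L
E: the only move is to G(W), a W ⇒ L
C: can move to E, which is L ⇒ W
F: can move to D, which is L ⇒ W
A: can move to B, which is L ⇒ W

B: L, A: W, F: W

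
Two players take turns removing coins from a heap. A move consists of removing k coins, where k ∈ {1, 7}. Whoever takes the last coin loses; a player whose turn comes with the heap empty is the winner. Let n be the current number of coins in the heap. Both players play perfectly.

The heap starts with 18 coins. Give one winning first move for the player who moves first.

Remove 1, leaving 17.

Use the standard recursion: the mover wins at a terminal position; elsewhere, the mover wins exactly when some move hands the opponent an L position.
n=0: no move; the opponent has just taken the last coin and therefore loses → W
n=1: →0(W) only, which is W, so L
n=2: →1(L), so W
n=3: →2(W) only, which is W, so L
n=4: →3(L), so W
n=5: →4(W) only, which is W, so L
n=6: →5(L), so W
n=7: →6(W), 0(W) — all W, so L
n=8: →7(L), so W
n=9: →8(W), 2(W) — all W, so L
n=10: →9(L), so W
n=11: →10(W), 4(W) — all W, so L
n=12: →11(L), so W
n=13: →12(W), 6(W) — all W, so L
n=14: →13(L), so W
n=15: →14(W), 8(W) — all W, so L
n=16: →15(L), so W
n=17: →16(W), 10(W) — all W, so L
n=18: →17(L), so W
From 18, the L positions reachable in one move are: 17, 11. Any move reaching one of these is winning.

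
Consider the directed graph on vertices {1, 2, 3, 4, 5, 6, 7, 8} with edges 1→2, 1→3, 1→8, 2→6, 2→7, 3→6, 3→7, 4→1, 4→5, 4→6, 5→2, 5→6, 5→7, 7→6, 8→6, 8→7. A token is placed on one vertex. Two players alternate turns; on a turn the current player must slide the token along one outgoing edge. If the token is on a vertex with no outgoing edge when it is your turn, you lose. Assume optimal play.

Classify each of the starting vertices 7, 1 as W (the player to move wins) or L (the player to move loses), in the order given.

Use the standard recursion: the mover loses at a terminal position; elsewhere, the mover wins exactly when some move hands the opponent an L position.
Every edge goes from a vertex to one that appears earlier in the order 6, 7, 2, 5, 8, 3, 1, 4, so processing vertices in that order labels each vertex after all of its successors.
6: no outgoing edge → L
7: W (go to 6, an L position)
2: W (go to 6, an L position)
5: W (go to 6, an L position)
8: W (go to 6, an L position)
3: W (go to 6, an L position)
1: L (options 3(W), 8(W), 2(W) are all W)
4: W (go to 1, an L position)

7: W, 1: L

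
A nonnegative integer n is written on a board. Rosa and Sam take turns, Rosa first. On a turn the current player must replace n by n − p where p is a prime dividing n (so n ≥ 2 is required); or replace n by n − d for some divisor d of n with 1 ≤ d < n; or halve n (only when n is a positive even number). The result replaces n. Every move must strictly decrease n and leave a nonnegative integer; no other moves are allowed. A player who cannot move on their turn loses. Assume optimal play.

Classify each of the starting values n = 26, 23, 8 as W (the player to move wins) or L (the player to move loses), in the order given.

26: L, 23: W, 8: W

Build the W/L table. Terminal = L. A non-terminal position is W if it has a move to some L; otherwise it is L.
n=0: no move → L
n=1: no move → L
n=2: →0(L), so W
n=3: →0(L), so W
n=4: →2(W), 3(W) — all W, so L
n=5: →0(L), so W
n=6: →4(L), so W
n=7: →0(L), so W
n=8: →4(L), so W
n=9: →6(W), 8(W) — all W, so L
n=10: →9(L), so W
n=11: →0(L), so W
n=12: →9(L), so W
n=13: →0(L), so W
n=14: →7(W), 12(W), 13(W) — all W, so L
n=15: →14(L), so W
n=16: →14(L), so W
n=17: →0(L), so W
n=18: →9(L), so W
n=19: →0(L), so W
n=20: →10(W), 15(W), 16(W), 18(W), 19(W) — all W, so L
n=21: →14(L), so W
n=22: →20(L), so W
n=23: →0(L), so W
n=24: →20(L), so W
n=25: →20(L), so W
n=26: →13(W), 24(W), 25(W) — all W, so L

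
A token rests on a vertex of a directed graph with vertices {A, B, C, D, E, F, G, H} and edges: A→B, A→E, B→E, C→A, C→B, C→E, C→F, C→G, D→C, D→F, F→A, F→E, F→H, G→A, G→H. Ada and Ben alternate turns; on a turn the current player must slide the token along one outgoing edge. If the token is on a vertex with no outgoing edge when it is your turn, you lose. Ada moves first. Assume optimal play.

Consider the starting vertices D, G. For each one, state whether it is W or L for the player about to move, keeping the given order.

Classify positions by backward induction: terminal positions (no move available) are L. From any other position, the mover wins iff some move reaches an L.
Every edge goes from a vertex to one that appears earlier in the order H, E, B, A, G, F, C, D, so processing vertices in that order labels each vertex after all of its successors.
H: no outgoing edge → L
E: no outgoing edge → L
B: →E(L), so W
A: →E(L), so W
G: →H(L), so W
F: →E(L), so W
C: →E(L), so W
D: →C(W), F(W) — all W, so L

D: L, G: W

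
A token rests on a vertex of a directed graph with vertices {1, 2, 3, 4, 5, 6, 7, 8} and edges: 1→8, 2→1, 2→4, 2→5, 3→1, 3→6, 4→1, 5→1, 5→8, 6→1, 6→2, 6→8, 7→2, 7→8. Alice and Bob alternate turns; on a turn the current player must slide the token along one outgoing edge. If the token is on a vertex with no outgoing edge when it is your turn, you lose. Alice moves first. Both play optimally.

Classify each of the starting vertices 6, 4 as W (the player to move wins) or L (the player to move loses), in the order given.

6: W, 4: L

Label each position W (a win for the player to move) or L (a loss). A position with no legal move is L; any other position is W exactly when some move reaches an L, and L when every move reaches a W.
Every edge goes from a vertex to one that appears earlier in the order 8, 1, 5, 4, 2, 6, 7, 3, so processing vertices in that order labels each vertex after all of its successors.
8: no outgoing edge → L
1: reaches L-position 8 → W
5: reaches L-position 8 → W
4: only reaches 1(W), which is W → L
2: reaches L-position 4 → W
6: reaches L-position 8 → W
7: reaches L-position 8 → W
3: only reaches 6(W), 1(W), all W → L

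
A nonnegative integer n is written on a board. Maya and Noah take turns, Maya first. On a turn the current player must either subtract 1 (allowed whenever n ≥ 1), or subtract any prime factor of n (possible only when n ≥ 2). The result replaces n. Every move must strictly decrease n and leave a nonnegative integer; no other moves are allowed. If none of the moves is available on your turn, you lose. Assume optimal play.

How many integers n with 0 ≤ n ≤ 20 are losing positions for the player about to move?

Use the standard recursion: the mover loses at a terminal position; elsewhere, the mover wins exactly when some move hands the opponent an L position.
n=0: no move → L
n=1: →0(L), so W
n=2: →0(L), so W
n=3: →0(L), so W
n=4: →2(W), 3(W) — all W, so L
n=5: →0(L), so W
n=6: →4(L), so W
n=7: →0(L), so W
n=8: →6(W), 7(W) — all W, so L
n=9: →8(L), so W
n=10: →8(L), so W
n=11: →0(L), so W
n=12: →9(W), 10(W), 11(W) — all W, so L
n=13: →0(L), so W
n=14: →12(L), so W
n=15: →12(L), so W
n=16: →14(W), 15(W) — all W, so L
n=17: →0(L), so W
n=18: →16(L), so W
n=19: →0(L), so W
n=20: →15(W), 18(W), 19(W) — all W, so L
L entries with 0 ≤ n ≤ 20: n = 0, 4, 8, 12, 16, 20; that makes 6.

6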